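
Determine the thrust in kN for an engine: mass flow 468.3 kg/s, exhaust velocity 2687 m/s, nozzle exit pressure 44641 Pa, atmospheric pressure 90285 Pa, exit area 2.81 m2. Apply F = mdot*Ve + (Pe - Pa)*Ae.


F = 468.3 * 2687 + (44641 - 90285) * 2.81 = 1.1301e+06 N = 1130.1 kN

1130.1 kN


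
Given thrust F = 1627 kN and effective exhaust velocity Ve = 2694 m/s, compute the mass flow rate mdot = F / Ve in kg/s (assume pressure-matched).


mdot = F / Ve = 1627000 / 2694 = 603.9 kg/s

603.9 kg/s


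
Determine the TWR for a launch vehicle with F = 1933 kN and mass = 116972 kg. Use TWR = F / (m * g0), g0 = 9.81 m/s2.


TWR = 1933000 / (116972 * 9.81) = 1.68

1.68


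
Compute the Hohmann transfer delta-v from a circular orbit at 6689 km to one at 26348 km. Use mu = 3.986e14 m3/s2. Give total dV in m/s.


V1 = sqrt(mu/r1) = 7719.48 m/s
dV1 = V1*(sqrt(2*r2/(r1+r2)) - 1) = 2029.89 m/s
V2 = sqrt(mu/r2) = 3889.51 m/s
dV2 = V2*(1 - sqrt(2*r1/(r1+r2))) = 1414.42 m/s
Total dV = 3444 m/s

3444 m/s


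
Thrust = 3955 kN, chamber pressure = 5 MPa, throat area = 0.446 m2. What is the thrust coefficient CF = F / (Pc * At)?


CF = 3955000 / (5e6 * 0.446) = 1.77

1.77


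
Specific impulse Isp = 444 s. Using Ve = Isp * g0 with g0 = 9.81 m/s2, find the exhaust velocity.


Ve = Isp * g0 = 444 * 9.81 = 4355.6 m/s

4355.6 m/s


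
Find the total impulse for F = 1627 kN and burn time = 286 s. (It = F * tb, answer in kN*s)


It = 1627 * 286 = 465322 kN*s

465322 kN*s


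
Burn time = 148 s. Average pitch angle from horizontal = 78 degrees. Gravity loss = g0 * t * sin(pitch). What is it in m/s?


GL = 9.81 * 148 * sin(78 deg) = 1420 m/s

1420 m/s


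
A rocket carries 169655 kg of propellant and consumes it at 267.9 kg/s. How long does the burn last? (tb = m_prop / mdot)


tb = 169655 / 267.9 = 633.3 s

633.3 s


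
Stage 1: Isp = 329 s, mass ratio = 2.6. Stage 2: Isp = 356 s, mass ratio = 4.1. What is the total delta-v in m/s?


dV1 = 329 * 9.81 * ln(2.6) = 3083.9 m/s
dV2 = 356 * 9.81 * ln(4.1) = 4927.7 m/s
Total dV = 3083.9 + 4927.7 = 8011.6 m/s ~ 8012 m/s

8012 m/s


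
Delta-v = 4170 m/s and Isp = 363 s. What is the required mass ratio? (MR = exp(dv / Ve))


Ve = 363 * 9.81 = 3561.03 m/s
MR = exp(4170 / 3561.03) = 3.225

3.225


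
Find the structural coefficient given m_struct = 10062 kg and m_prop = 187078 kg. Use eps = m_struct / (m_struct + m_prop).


eps = 10062 / (10062 + 187078) = 0.051

0.051


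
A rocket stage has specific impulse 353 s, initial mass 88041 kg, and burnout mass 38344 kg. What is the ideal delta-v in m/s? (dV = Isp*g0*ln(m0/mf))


Ve = 353 * 9.81 = 3462.93 m/s
dV = 3462.93 * ln(88041/38344) = 2878 m/s

2878 m/s


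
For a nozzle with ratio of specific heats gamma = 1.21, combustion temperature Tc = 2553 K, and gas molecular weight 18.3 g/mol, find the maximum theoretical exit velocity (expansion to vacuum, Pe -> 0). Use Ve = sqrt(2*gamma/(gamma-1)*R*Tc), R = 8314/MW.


R = 8314 / 18.3 = 454.32 J/(kg.K)
Ve = sqrt(2 * 1.21 / (1.21 - 1) * 454.32 * 2553) = 3656 m/s

3656 m/s


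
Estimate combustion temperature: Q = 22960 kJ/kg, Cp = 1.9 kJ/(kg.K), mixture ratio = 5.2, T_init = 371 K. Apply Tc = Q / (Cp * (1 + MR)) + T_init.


Tc = 22960 / (1.9 * (1 + 5.2)) + 371 = 2320 K

2320 K


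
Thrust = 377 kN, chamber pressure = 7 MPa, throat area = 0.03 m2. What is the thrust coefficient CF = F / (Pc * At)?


CF = 377000 / (7e6 * 0.03) = 1.8

1.8


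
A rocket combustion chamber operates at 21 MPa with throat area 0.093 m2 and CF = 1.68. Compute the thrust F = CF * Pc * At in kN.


F = 1.68 * 21e6 * 0.093 = 3.2810e+06 N = 3281.0 kN

3281.0 kN


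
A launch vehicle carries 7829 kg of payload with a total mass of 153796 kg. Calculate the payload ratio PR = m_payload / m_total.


PR = 7829 / 153796 = 0.0509

0.0509


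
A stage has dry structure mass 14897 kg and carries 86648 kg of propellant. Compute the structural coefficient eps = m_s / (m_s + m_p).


eps = 14897 / (14897 + 86648) = 0.1467

0.1467


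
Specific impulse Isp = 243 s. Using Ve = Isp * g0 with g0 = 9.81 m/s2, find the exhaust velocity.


Ve = Isp * g0 = 243 * 9.81 = 2383.8 m/s

2383.8 m/s


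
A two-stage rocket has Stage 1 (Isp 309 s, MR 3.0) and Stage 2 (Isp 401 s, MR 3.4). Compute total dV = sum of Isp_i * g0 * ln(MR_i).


dV1 = 309 * 9.81 * ln(3.0) = 3330.2 m/s
dV2 = 401 * 9.81 * ln(3.4) = 4814.1 m/s
Total dV = 3330.2 + 4814.1 = 8144.3 m/s ~ 8144 m/s

8144 m/s


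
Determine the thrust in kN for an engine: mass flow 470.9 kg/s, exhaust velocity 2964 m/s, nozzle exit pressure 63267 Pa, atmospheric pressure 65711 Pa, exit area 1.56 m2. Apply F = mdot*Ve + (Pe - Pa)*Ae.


F = 470.9 * 2964 + (63267 - 65711) * 1.56 = 1.3919e+06 N = 1391.9 kN

1391.9 kN


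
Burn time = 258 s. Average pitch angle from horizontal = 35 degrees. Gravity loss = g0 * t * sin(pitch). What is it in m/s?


GL = 9.81 * 258 * sin(35 deg) = 1452 m/s

1452 m/s


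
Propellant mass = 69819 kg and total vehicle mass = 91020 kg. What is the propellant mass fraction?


PMF = 69819 / 91020 = 0.767

0.767


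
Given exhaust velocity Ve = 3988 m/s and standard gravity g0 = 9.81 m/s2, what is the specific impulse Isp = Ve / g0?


Isp = Ve / g0 = 3988 / 9.81 = 406.5 s

406.5 s


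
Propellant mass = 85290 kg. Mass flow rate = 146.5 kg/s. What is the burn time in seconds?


tb = 85290 / 146.5 = 582.2 s

582.2 s


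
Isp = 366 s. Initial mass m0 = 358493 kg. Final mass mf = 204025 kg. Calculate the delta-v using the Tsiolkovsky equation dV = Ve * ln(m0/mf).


Ve = 366 * 9.81 = 3590.46 m/s
dV = 3590.46 * ln(358493/204025) = 2024 m/s

2024 m/s


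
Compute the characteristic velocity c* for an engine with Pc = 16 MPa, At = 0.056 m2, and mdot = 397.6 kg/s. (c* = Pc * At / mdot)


c* = 16e6 * 0.056 / 397.6 = 2254 m/s

2254 m/s


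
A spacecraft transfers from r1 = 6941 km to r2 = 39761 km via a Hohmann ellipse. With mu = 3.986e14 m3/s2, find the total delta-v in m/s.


V1 = sqrt(mu/r1) = 7578.05 m/s
dV1 = V1*(sqrt(2*r2/(r1+r2)) - 1) = 2310.52 m/s
V2 = sqrt(mu/r2) = 3166.21 m/s
dV2 = V2*(1 - sqrt(2*r1/(r1+r2))) = 1439.98 m/s
Total dV = 3751 m/s

3751 m/s


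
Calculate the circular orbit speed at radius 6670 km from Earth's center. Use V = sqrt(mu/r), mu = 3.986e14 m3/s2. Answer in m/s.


V = sqrt(3.986e14 / 6670000) = 7730 m/s

7730 m/s


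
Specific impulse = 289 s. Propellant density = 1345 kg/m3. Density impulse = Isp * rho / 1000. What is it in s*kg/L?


rho*Isp = 289 * 1345 / 1000 = 389 s*kg/L

389 s*kg/L


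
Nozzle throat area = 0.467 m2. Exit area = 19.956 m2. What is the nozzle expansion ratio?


AR = 19.956 / 0.467 = 42.7

42.7


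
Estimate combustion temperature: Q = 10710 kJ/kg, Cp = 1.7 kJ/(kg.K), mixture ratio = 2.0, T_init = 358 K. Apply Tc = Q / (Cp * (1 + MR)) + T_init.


Tc = 10710 / (1.7 * (1 + 2.0)) + 358 = 2458 K

2458 K


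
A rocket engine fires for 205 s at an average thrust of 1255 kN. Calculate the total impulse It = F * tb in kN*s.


It = 1255 * 205 = 257275 kN*s

257275 kN*s


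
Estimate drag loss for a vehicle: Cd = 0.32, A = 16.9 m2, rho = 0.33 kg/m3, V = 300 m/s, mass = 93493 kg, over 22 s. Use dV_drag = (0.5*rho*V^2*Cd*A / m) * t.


D = 0.5 * 0.33 * 300^2 * 0.32 * 16.9 = 80308.8 N
a = 80308.8 / 93493 = 0.859 m/s2
dV = 0.859 * 22 = 18.9 m/s

18.9 m/s


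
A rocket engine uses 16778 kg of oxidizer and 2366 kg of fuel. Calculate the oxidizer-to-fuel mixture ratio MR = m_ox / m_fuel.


MR = 16778 / 2366 = 7.09

7.09


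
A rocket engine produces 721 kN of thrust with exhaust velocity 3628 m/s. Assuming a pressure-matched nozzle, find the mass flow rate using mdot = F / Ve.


mdot = F / Ve = 721000 / 3628 = 198.7 kg/s

198.7 kg/s


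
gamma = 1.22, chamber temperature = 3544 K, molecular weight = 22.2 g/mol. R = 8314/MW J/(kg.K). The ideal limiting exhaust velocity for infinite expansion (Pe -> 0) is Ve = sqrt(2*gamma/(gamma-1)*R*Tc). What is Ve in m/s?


R = 8314 / 22.2 = 374.5 J/(kg.K)
Ve = sqrt(2 * 1.22 / (1.22 - 1) * 374.5 * 3544) = 3837 m/s

3837 m/s


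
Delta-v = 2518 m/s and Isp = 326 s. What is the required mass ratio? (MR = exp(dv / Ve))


Ve = 326 * 9.81 = 3198.06 m/s
MR = exp(2518 / 3198.06) = 2.198

2.198


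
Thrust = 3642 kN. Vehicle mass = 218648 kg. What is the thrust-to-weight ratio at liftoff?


TWR = 3642000 / (218648 * 9.81) = 1.7

1.7


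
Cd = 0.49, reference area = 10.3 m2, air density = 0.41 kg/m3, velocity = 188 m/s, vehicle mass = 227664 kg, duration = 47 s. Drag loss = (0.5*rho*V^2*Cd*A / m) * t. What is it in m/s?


D = 0.5 * 0.41 * 188^2 * 0.49 * 10.3 = 36568.14 N
a = 36568.14 / 227664 = 0.1606 m/s2
dV = 0.1606 * 47 = 7.5 m/s

7.5 m/s


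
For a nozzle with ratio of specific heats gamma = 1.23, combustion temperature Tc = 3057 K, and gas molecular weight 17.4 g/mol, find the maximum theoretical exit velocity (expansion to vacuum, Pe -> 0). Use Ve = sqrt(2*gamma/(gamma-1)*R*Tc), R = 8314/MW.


R = 8314 / 17.4 = 477.82 J/(kg.K)
Ve = sqrt(2 * 1.23 / (1.23 - 1) * 477.82 * 3057) = 3953 m/s

3953 m/s


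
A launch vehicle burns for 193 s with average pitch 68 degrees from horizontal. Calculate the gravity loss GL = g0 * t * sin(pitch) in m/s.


GL = 9.81 * 193 * sin(68 deg) = 1755 m/s

1755 m/s


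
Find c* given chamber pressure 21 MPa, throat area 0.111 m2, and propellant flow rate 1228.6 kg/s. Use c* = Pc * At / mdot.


c* = 21e6 * 0.111 / 1228.6 = 1897 m/s

1897 m/s


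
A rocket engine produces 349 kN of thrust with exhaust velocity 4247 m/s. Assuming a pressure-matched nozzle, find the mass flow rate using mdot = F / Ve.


mdot = F / Ve = 349000 / 4247 = 82.2 kg/s

82.2 kg/s


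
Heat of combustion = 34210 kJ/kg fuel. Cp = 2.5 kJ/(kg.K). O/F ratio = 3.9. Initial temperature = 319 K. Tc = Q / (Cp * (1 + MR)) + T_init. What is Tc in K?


Tc = 34210 / (2.5 * (1 + 3.9)) + 319 = 3112 K

3112 K


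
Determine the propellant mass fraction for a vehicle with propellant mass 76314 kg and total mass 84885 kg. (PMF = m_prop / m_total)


PMF = 76314 / 84885 = 0.899

0.899


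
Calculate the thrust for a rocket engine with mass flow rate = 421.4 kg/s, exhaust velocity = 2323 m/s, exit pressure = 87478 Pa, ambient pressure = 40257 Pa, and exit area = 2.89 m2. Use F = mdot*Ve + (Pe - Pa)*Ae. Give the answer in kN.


F = 421.4 * 2323 + (87478 - 40257) * 2.89 = 1.1154e+06 N = 1115.4 kN

1115.4 kN


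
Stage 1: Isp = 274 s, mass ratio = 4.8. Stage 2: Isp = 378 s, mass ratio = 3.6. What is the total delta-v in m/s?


dV1 = 274 * 9.81 * ln(4.8) = 4216.3 m/s
dV2 = 378 * 9.81 * ln(3.6) = 4749.9 m/s
Total dV = 4216.3 + 4749.9 = 8966.2 m/s ~ 8966 m/s

8966 m/s


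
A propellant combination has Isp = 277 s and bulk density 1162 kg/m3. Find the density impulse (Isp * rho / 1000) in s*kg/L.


rho*Isp = 277 * 1162 / 1000 = 322 s*kg/L

322 s*kg/L


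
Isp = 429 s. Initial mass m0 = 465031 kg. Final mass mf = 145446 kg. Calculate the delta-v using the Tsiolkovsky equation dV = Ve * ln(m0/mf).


Ve = 429 * 9.81 = 4208.49 m/s
dV = 4208.49 * ln(465031/145446) = 4892 m/s

4892 m/s


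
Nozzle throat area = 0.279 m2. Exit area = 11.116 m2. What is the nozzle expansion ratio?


AR = 11.116 / 0.279 = 39.8

39.8


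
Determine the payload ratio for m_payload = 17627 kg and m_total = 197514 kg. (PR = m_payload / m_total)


PR = 17627 / 197514 = 0.0892

0.0892


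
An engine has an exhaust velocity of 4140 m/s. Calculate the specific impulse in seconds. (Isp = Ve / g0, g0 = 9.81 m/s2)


Isp = Ve / g0 = 4140 / 9.81 = 422.0 s

422.0 s


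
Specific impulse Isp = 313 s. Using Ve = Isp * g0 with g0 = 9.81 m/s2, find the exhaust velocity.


Ve = Isp * g0 = 313 * 9.81 = 3070.5 m/s

3070.5 m/s


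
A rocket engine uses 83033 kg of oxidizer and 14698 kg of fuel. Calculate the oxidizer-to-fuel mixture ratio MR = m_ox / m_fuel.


MR = 83033 / 14698 = 5.65

5.65


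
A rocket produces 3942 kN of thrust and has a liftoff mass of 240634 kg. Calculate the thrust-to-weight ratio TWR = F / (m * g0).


TWR = 3942000 / (240634 * 9.81) = 1.67

1.67


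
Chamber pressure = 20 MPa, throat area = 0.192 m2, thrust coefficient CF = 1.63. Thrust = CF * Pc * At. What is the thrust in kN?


F = 1.63 * 20e6 * 0.192 = 6.2592e+06 N = 6259.2 kN

6259.2 kN


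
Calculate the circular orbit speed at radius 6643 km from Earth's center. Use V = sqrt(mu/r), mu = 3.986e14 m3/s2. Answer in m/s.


V = sqrt(3.986e14 / 6643000) = 7746 m/s

7746 m/s


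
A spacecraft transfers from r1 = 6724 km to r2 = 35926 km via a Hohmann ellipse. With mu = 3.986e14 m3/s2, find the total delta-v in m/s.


V1 = sqrt(mu/r1) = 7699.36 m/s
dV1 = V1*(sqrt(2*r2/(r1+r2)) - 1) = 2294.07 m/s
V2 = sqrt(mu/r2) = 3330.92 m/s
dV2 = V2*(1 - sqrt(2*r1/(r1+r2))) = 1460.52 m/s
Total dV = 3755 m/s

3755 m/s


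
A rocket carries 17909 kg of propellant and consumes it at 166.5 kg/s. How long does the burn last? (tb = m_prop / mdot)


tb = 17909 / 166.5 = 107.6 s

107.6 s


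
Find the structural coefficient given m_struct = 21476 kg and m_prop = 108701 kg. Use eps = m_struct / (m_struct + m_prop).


eps = 21476 / (21476 + 108701) = 0.165

0.165


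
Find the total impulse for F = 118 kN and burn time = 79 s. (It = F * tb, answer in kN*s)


It = 118 * 79 = 9322 kN*s

9322 kN*s


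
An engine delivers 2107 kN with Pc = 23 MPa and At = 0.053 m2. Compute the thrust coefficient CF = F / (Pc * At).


CF = 2107000 / (23e6 * 0.053) = 1.73

1.73


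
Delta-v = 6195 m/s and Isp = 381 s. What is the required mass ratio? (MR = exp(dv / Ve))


Ve = 381 * 9.81 = 3737.61 m/s
MR = exp(6195 / 3737.61) = 5.246

5.246


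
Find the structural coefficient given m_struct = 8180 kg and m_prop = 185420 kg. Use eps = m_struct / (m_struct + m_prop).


eps = 8180 / (8180 + 185420) = 0.0423

0.0423


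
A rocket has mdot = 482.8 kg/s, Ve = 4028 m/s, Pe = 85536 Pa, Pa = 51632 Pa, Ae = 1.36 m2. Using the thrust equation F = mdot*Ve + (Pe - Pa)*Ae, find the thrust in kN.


F = 482.8 * 4028 + (85536 - 51632) * 1.36 = 1.9908e+06 N = 1990.8 kN

1990.8 kN


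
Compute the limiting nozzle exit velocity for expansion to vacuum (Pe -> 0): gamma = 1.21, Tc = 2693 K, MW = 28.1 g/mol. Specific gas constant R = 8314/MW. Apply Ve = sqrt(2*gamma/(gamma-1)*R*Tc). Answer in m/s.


R = 8314 / 28.1 = 295.87 J/(kg.K)
Ve = sqrt(2 * 1.21 / (1.21 - 1) * 295.87 * 2693) = 3030 m/s

3030 m/s


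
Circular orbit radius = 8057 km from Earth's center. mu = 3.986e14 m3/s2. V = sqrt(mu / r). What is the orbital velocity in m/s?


V = sqrt(3.986e14 / 8057000) = 7034 m/s

7034 m/s


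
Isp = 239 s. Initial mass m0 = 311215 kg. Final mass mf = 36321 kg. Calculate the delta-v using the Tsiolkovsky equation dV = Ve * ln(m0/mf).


Ve = 239 * 9.81 = 2344.59 m/s
dV = 2344.59 * ln(311215/36321) = 5036 m/s

5036 m/s


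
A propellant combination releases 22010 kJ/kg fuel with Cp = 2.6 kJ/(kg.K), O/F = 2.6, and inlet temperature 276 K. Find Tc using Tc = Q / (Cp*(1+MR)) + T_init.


Tc = 22010 / (2.6 * (1 + 2.6)) + 276 = 2627 K

2627 K


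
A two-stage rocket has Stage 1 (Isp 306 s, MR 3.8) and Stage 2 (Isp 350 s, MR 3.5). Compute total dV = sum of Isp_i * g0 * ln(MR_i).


dV1 = 306 * 9.81 * ln(3.8) = 4007.5 m/s
dV2 = 350 * 9.81 * ln(3.5) = 4301.4 m/s
Total dV = 4007.5 + 4301.4 = 8308.9 m/s ~ 8309 m/s

8309 m/s


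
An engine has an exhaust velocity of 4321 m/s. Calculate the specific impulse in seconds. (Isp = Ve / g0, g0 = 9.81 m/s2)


Isp = Ve / g0 = 4321 / 9.81 = 440.5 s

440.5 s


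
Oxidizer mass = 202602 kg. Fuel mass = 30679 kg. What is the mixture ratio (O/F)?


MR = 202602 / 30679 = 6.6

6.6


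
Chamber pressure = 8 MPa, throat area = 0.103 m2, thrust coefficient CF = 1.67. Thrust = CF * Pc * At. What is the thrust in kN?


F = 1.67 * 8e6 * 0.103 = 1.3761e+06 N = 1376.1 kN

1376.1 kN


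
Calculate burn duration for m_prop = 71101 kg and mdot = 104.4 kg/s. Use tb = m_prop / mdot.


tb = 71101 / 104.4 = 681.0 s

681.0 s


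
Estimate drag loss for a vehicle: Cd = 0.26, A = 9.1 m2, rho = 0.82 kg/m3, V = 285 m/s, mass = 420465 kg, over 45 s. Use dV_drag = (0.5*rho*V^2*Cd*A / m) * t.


D = 0.5 * 0.82 * 285^2 * 0.26 * 9.1 = 78793.12 N
a = 78793.12 / 420465 = 0.1874 m/s2
dV = 0.1874 * 45 = 8.4 m/s

8.4 m/s


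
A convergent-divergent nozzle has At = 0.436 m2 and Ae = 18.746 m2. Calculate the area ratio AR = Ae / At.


AR = 18.746 / 0.436 = 43.0

43.0


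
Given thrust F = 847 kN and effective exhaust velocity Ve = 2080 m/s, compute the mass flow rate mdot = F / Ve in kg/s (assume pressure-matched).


mdot = F / Ve = 847000 / 2080 = 407.2 kg/s

407.2 kg/s


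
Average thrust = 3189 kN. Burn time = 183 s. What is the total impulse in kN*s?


It = 3189 * 183 = 583587 kN*s

583587 kN*s


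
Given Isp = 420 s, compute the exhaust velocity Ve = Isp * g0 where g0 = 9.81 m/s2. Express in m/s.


Ve = Isp * g0 = 420 * 9.81 = 4120.2 m/s

4120.2 m/s


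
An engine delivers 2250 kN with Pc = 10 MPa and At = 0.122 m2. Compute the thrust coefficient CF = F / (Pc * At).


CF = 2250000 / (10e6 * 0.122) = 1.84

1.84


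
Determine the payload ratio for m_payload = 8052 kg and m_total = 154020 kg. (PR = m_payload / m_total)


PR = 8052 / 154020 = 0.0523

0.0523


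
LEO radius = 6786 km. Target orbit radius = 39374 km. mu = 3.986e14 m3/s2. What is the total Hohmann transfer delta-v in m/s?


V1 = sqrt(mu/r1) = 7664.11 m/s
dV1 = V1*(sqrt(2*r2/(r1+r2)) - 1) = 2346.22 m/s
V2 = sqrt(mu/r2) = 3181.73 m/s
dV2 = V2*(1 - sqrt(2*r1/(r1+r2))) = 1456.48 m/s
Total dV = 3803 m/s

3803 m/s


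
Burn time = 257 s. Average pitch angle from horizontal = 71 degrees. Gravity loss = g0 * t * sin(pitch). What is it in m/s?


GL = 9.81 * 257 * sin(71 deg) = 2384 m/s

2384 m/s


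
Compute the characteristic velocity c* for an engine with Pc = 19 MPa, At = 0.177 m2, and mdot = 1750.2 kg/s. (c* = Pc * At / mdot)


c* = 19e6 * 0.177 / 1750.2 = 1921 m/s

1921 m/s


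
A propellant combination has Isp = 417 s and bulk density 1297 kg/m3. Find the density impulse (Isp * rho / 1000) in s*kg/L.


rho*Isp = 417 * 1297 / 1000 = 541 s*kg/L

541 s*kg/L


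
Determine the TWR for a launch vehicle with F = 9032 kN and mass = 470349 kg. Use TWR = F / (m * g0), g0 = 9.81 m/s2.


TWR = 9032000 / (470349 * 9.81) = 1.96

1.96


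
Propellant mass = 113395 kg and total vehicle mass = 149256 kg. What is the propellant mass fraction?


PMF = 113395 / 149256 = 0.76

0.76


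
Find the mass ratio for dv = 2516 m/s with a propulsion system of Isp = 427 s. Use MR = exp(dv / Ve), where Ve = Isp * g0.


Ve = 427 * 9.81 = 4188.87 m/s
MR = exp(2516 / 4188.87) = 1.823

1.823


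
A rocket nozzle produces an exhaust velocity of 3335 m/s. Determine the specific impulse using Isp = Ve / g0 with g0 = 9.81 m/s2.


Isp = Ve / g0 = 3335 / 9.81 = 340.0 s

340.0 s


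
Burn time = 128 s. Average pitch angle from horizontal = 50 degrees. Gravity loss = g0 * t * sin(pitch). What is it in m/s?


GL = 9.81 * 128 * sin(50 deg) = 962 m/s

962 m/s


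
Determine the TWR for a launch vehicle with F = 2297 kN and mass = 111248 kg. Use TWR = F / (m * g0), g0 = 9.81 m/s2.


TWR = 2297000 / (111248 * 9.81) = 2.1

2.1


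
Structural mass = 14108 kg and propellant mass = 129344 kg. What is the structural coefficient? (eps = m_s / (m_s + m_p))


eps = 14108 / (14108 + 129344) = 0.0983

0.0983


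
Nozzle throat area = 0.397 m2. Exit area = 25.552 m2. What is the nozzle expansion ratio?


AR = 25.552 / 0.397 = 64.4

64.4


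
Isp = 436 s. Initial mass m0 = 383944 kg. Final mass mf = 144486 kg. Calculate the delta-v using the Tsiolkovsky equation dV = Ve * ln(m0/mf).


Ve = 436 * 9.81 = 4277.16 m/s
dV = 4277.16 * ln(383944/144486) = 4180 m/s

4180 m/s


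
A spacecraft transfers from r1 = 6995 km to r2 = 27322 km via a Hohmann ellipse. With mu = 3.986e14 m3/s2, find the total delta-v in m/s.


V1 = sqrt(mu/r1) = 7548.75 m/s
dV1 = V1*(sqrt(2*r2/(r1+r2)) - 1) = 1976.83 m/s
V2 = sqrt(mu/r2) = 3819.55 m/s
dV2 = V2*(1 - sqrt(2*r1/(r1+r2))) = 1380.81 m/s
Total dV = 3358 m/s

3358 m/s


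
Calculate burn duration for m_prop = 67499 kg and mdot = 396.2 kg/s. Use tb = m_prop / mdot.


tb = 67499 / 396.2 = 170.4 s

170.4 s


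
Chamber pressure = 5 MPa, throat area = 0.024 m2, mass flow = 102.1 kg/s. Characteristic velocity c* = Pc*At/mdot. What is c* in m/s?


c* = 5e6 * 0.024 / 102.1 = 1175 m/s

1175 m/s


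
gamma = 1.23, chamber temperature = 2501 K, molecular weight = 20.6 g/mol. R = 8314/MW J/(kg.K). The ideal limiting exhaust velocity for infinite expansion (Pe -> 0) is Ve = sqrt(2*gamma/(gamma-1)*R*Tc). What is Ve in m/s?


R = 8314 / 20.6 = 403.59 J/(kg.K)
Ve = sqrt(2 * 1.23 / (1.23 - 1) * 403.59 * 2501) = 3286 m/s

3286 m/s


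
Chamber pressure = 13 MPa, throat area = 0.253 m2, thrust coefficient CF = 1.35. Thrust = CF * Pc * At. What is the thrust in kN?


F = 1.35 * 13e6 * 0.253 = 4.4402e+06 N = 4440.1 kN

4440.1 kN


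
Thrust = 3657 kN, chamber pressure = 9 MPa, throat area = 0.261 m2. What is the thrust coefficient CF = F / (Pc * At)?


CF = 3657000 / (9e6 * 0.261) = 1.56

1.56


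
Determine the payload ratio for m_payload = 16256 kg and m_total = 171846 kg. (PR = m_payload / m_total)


PR = 16256 / 171846 = 0.0946

0.0946


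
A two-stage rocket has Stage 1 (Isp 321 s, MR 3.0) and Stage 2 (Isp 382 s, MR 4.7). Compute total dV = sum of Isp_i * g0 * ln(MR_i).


dV1 = 321 * 9.81 * ln(3.0) = 3459.5 m/s
dV2 = 382 * 9.81 * ln(4.7) = 5799.4 m/s
Total dV = 3459.5 + 5799.4 = 9258.9 m/s ~ 9259 m/s

9259 m/s


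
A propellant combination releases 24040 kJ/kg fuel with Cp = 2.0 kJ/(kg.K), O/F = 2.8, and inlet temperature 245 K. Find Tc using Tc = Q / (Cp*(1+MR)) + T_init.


Tc = 24040 / (2.0 * (1 + 2.8)) + 245 = 3408 K

3408 K


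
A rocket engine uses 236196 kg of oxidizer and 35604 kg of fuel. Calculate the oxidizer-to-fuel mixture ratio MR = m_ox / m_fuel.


MR = 236196 / 35604 = 6.63

6.63


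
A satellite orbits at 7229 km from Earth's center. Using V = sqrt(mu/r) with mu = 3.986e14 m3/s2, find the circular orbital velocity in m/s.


V = sqrt(3.986e14 / 7229000) = 7426 m/s

7426 m/s


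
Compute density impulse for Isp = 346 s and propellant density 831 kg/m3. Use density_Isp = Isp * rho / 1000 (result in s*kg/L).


rho*Isp = 346 * 831 / 1000 = 288 s*kg/L

288 s*kg/L


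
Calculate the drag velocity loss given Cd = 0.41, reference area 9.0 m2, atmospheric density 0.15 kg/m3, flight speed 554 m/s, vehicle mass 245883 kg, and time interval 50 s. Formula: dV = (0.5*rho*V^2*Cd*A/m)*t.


D = 0.5 * 0.15 * 554^2 * 0.41 * 9.0 = 84939.0 N
a = 84939.0 / 245883 = 0.3454 m/s2
dV = 0.3454 * 50 = 17.3 m/s

17.3 m/s


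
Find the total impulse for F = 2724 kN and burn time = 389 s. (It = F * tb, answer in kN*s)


It = 2724 * 389 = 1059636 kN*s

1059636 kN*s


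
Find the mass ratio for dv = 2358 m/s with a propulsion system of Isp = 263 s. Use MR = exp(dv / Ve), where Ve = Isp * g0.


Ve = 263 * 9.81 = 2580.03 m/s
MR = exp(2358 / 2580.03) = 2.494

2.494


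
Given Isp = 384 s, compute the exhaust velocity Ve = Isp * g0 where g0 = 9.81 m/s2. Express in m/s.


Ve = Isp * g0 = 384 * 9.81 = 3767.0 m/s

3767.0 m/s


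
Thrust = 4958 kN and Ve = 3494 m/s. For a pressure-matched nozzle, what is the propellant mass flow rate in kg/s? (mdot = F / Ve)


mdot = F / Ve = 4958000 / 3494 = 1419.0 kg/s

1419.0 kg/s


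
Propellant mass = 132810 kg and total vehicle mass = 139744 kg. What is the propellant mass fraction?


PMF = 132810 / 139744 = 0.95

0.95


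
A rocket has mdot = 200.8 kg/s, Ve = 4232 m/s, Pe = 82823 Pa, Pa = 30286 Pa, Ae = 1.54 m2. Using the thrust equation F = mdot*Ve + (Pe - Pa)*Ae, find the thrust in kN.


F = 200.8 * 4232 + (82823 - 30286) * 1.54 = 930693.0 N = 930.7 kN

930.7 kN


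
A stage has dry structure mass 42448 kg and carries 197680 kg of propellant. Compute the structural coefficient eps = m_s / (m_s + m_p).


eps = 42448 / (42448 + 197680) = 0.1768

0.1768


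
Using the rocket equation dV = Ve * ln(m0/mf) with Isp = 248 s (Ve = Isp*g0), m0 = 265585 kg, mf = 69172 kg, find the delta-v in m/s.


Ve = 248 * 9.81 = 2432.88 m/s
dV = 2432.88 * ln(265585/69172) = 3273 m/s

3273 m/s


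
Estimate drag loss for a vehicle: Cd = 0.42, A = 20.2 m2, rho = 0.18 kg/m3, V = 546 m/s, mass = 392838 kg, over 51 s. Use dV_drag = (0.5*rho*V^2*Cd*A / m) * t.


D = 0.5 * 0.18 * 546^2 * 0.42 * 20.2 = 227629.45 N
a = 227629.45 / 392838 = 0.5794 m/s2
dV = 0.5794 * 51 = 29.6 m/s

29.6 m/s


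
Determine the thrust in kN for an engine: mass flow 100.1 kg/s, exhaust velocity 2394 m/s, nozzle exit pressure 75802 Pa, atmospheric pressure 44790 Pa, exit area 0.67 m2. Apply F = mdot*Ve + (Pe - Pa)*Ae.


F = 100.1 * 2394 + (75802 - 44790) * 0.67 = 260417.0 N = 260.4 kN

260.4 kN


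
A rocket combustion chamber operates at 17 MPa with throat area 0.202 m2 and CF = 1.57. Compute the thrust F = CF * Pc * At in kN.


F = 1.57 * 17e6 * 0.202 = 5.3914e+06 N = 5391.4 kN

5391.4 kN


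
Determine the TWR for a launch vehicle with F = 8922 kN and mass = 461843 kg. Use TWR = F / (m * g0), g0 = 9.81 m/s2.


TWR = 8922000 / (461843 * 9.81) = 1.97

1.97


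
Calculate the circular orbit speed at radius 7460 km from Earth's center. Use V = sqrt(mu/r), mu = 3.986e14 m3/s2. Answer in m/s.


V = sqrt(3.986e14 / 7460000) = 7310 m/s

7310 m/s


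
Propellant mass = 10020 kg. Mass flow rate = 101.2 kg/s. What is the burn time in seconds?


tb = 10020 / 101.2 = 99.0 s

99.0 s


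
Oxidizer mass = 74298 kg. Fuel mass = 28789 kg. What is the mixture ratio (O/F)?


MR = 74298 / 28789 = 2.58

2.58


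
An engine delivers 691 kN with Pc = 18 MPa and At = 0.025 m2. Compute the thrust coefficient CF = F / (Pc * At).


CF = 691000 / (18e6 * 0.025) = 1.54

1.54


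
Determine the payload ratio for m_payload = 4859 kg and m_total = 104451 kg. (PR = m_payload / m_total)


PR = 4859 / 104451 = 0.0465

0.0465


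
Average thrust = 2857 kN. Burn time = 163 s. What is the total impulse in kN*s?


It = 2857 * 163 = 465691 kN*s

465691 kN*s


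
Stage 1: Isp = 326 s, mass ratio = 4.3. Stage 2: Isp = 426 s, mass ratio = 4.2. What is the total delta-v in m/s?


dV1 = 326 * 9.81 * ln(4.3) = 4664.7 m/s
dV2 = 426 * 9.81 * ln(4.2) = 5997.3 m/s
Total dV = 4664.7 + 5997.3 = 10662.0 m/s ~ 10662 m/s

10662 m/s


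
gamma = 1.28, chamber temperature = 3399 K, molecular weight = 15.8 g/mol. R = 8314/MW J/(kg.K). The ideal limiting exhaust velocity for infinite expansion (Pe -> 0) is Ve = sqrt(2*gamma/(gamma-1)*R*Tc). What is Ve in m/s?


R = 8314 / 15.8 = 526.2 J/(kg.K)
Ve = sqrt(2 * 1.28 / (1.28 - 1) * 526.2 * 3399) = 4044 m/s

4044 m/s


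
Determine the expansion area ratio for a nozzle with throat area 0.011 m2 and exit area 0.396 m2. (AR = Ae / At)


AR = 0.396 / 0.011 = 36.0

36.0


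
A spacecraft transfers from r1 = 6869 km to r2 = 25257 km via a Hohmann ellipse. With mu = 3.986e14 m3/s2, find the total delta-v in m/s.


V1 = sqrt(mu/r1) = 7617.67 m/s
dV1 = V1*(sqrt(2*r2/(r1+r2)) - 1) = 1934.45 m/s
V2 = sqrt(mu/r2) = 3972.63 m/s
dV2 = V2*(1 - sqrt(2*r1/(r1+r2))) = 1374.79 m/s
Total dV = 3309 m/s

3309 m/s


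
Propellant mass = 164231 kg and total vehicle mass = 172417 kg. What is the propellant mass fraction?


PMF = 164231 / 172417 = 0.953

0.953


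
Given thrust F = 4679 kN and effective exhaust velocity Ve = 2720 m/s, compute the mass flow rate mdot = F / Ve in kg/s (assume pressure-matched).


mdot = F / Ve = 4679000 / 2720 = 1720.2 kg/s

1720.2 kg/s


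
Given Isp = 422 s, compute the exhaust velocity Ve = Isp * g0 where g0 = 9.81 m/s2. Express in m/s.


Ve = Isp * g0 = 422 * 9.81 = 4139.8 m/s

4139.8 m/s


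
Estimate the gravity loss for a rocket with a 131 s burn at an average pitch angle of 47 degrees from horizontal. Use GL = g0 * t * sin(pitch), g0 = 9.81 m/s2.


GL = 9.81 * 131 * sin(47 deg) = 940 m/s

940 m/s


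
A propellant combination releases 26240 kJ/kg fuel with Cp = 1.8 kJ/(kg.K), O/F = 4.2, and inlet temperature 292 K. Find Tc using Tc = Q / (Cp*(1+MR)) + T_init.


Tc = 26240 / (1.8 * (1 + 4.2)) + 292 = 3095 K

3095 K


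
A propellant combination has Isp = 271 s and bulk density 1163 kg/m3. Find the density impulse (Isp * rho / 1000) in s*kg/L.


rho*Isp = 271 * 1163 / 1000 = 315 s*kg/L

315 s*kg/L


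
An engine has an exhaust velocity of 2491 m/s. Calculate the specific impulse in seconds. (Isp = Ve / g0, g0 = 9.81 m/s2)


Isp = Ve / g0 = 2491 / 9.81 = 253.9 s

253.9 s


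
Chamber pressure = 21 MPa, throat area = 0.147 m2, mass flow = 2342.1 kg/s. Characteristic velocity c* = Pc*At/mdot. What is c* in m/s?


c* = 21e6 * 0.147 / 2342.1 = 1318 m/s

1318 m/s


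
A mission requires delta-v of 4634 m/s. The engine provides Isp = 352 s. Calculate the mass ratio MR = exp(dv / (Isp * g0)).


Ve = 352 * 9.81 = 3453.12 m/s
MR = exp(4634 / 3453.12) = 3.827

3.827


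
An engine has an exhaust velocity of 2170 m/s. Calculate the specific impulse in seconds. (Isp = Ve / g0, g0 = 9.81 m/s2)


Isp = Ve / g0 = 2170 / 9.81 = 221.2 s

221.2 s


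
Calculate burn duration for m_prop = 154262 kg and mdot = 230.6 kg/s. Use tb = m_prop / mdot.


tb = 154262 / 230.6 = 669.0 s

669.0 s


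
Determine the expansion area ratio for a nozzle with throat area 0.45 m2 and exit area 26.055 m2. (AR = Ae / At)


AR = 26.055 / 0.45 = 57.9

57.9


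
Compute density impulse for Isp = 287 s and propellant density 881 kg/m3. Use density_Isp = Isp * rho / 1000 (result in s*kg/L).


rho*Isp = 287 * 881 / 1000 = 253 s*kg/L

253 s*kg/L


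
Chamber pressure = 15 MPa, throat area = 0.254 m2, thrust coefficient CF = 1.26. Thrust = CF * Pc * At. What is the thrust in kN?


F = 1.26 * 15e6 * 0.254 = 4.8006e+06 N = 4800.6 kN

4800.6 kN


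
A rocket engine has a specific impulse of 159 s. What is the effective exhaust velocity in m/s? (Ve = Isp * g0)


Ve = Isp * g0 = 159 * 9.81 = 1559.8 m/s

1559.8 m/s


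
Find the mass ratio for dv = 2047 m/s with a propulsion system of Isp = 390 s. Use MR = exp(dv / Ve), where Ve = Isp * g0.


Ve = 390 * 9.81 = 3825.9 m/s
MR = exp(2047 / 3825.9) = 1.708

1.708


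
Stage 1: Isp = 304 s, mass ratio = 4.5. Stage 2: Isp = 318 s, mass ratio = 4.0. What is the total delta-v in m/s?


dV1 = 304 * 9.81 * ln(4.5) = 4485.5 m/s
dV2 = 318 * 9.81 * ln(4.0) = 4324.7 m/s
Total dV = 4485.5 + 4324.7 = 8810.2 m/s ~ 8810 m/s

8810 m/s


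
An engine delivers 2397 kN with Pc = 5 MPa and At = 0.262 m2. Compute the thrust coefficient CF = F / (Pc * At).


CF = 2397000 / (5e6 * 0.262) = 1.83

1.83


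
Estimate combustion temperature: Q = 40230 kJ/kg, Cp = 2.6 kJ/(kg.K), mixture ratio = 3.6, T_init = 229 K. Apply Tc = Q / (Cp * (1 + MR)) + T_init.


Tc = 40230 / (2.6 * (1 + 3.6)) + 229 = 3593 K

3593 K


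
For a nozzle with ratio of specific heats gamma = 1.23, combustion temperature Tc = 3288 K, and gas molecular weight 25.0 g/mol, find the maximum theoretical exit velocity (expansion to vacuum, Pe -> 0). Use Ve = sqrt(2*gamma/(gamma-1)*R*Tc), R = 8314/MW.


R = 8314 / 25.0 = 332.56 J/(kg.K)
Ve = sqrt(2 * 1.23 / (1.23 - 1) * 332.56 * 3288) = 3420 m/s

3420 m/s


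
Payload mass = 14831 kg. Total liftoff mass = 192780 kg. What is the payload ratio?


PR = 14831 / 192780 = 0.0769

0.0769


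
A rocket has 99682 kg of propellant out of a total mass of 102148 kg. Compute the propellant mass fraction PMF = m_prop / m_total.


PMF = 99682 / 102148 = 0.976

0.976


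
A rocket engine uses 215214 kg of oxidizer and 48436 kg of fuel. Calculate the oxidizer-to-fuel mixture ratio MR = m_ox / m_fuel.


MR = 215214 / 48436 = 4.44

4.44


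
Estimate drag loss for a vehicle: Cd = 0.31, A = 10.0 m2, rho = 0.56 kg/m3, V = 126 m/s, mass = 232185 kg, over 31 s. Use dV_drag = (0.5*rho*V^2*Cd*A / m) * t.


D = 0.5 * 0.56 * 126^2 * 0.31 * 10.0 = 13780.37 N
a = 13780.37 / 232185 = 0.0594 m/s2
dV = 0.0594 * 31 = 1.8 m/s

1.8 m/s


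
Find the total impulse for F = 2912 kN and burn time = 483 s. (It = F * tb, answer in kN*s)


It = 2912 * 483 = 1406496 kN*s

1406496 kN*s


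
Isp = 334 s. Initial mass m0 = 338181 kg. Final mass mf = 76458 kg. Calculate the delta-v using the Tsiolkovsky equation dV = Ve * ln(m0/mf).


Ve = 334 * 9.81 = 3276.54 m/s
dV = 3276.54 * ln(338181/76458) = 4872 m/s

4872 m/s


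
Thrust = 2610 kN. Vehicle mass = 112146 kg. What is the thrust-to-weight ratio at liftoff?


TWR = 2610000 / (112146 * 9.81) = 2.37

2.37


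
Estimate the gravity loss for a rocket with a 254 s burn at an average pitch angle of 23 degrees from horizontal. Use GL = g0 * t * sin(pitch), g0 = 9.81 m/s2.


GL = 9.81 * 254 * sin(23 deg) = 974 m/s

974 m/s


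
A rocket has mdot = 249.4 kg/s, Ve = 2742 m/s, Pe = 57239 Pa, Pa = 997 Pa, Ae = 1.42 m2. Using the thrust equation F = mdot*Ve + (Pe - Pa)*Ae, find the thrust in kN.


F = 249.4 * 2742 + (57239 - 997) * 1.42 = 763718.0 N = 763.7 kN

763.7 kN


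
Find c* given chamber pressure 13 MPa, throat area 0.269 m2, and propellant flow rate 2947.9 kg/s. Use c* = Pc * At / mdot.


c* = 13e6 * 0.269 / 2947.9 = 1186 m/s

1186 m/s


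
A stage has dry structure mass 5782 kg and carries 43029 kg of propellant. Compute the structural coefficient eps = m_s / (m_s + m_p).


eps = 5782 / (5782 + 43029) = 0.1185

0.1185


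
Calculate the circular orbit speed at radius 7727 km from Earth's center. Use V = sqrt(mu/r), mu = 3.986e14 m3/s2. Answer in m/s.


V = sqrt(3.986e14 / 7727000) = 7182 m/s

7182 m/s


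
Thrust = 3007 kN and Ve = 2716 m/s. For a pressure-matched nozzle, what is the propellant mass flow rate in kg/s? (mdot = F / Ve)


mdot = F / Ve = 3007000 / 2716 = 1107.1 kg/s

1107.1 kg/s


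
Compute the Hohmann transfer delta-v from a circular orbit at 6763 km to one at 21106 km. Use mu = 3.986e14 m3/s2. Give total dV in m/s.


V1 = sqrt(mu/r1) = 7677.13 m/s
dV1 = V1*(sqrt(2*r2/(r1+r2)) - 1) = 1771.22 m/s
V2 = sqrt(mu/r2) = 4345.76 m/s
dV2 = V2*(1 - sqrt(2*r1/(r1+r2))) = 1318.22 m/s
Total dV = 3089 m/s

3089 m/s


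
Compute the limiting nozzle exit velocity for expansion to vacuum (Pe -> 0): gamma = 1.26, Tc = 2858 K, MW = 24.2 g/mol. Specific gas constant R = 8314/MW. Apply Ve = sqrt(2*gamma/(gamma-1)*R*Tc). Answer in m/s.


R = 8314 / 24.2 = 343.55 J/(kg.K)
Ve = sqrt(2 * 1.26 / (1.26 - 1) * 343.55 * 2858) = 3085 m/s

3085 m/s


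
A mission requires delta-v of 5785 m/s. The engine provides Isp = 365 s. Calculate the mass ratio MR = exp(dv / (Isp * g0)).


Ve = 365 * 9.81 = 3580.65 m/s
MR = exp(5785 / 3580.65) = 5.031

5.031


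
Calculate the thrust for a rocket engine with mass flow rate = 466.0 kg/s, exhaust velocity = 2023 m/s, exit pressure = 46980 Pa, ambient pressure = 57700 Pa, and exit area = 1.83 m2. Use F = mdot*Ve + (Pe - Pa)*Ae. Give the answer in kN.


F = 466.0 * 2023 + (46980 - 57700) * 1.83 = 923100.0 N = 923.1 kN

923.1 kN


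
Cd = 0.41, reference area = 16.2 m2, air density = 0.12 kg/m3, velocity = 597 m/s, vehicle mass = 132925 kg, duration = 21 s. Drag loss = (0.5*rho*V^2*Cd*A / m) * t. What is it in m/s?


D = 0.5 * 0.12 * 597^2 * 0.41 * 16.2 = 142036.11 N
a = 142036.11 / 132925 = 1.0685 m/s2
dV = 1.0685 * 21 = 22.4 m/s

22.4 m/s


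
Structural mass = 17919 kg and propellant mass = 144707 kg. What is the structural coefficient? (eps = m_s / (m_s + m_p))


eps = 17919 / (17919 + 144707) = 0.1102

0.1102


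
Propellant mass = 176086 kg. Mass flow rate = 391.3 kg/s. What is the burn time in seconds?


tb = 176086 / 391.3 = 450.0 s

450.0 s


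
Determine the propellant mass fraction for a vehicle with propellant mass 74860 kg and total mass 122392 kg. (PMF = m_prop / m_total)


PMF = 74860 / 122392 = 0.612

0.612


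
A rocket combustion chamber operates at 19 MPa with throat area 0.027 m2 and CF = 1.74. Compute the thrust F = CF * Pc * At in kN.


F = 1.74 * 19e6 * 0.027 = 892620.0 N = 892.6 kN

892.6 kN


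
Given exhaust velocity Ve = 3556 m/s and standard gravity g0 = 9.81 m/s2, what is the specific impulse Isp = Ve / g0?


Isp = Ve / g0 = 3556 / 9.81 = 362.5 s

362.5 s


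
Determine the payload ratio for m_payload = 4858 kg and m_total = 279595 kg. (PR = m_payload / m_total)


PR = 4858 / 279595 = 0.0174

0.0174


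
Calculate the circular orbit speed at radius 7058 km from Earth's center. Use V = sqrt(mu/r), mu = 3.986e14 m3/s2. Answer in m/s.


V = sqrt(3.986e14 / 7058000) = 7515 m/s

7515 m/s


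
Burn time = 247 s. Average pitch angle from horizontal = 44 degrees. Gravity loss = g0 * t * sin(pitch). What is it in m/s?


GL = 9.81 * 247 * sin(44 deg) = 1683 m/s

1683 m/s


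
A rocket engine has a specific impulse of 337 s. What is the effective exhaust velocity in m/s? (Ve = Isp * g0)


Ve = Isp * g0 = 337 * 9.81 = 3306.0 m/s

3306.0 m/s


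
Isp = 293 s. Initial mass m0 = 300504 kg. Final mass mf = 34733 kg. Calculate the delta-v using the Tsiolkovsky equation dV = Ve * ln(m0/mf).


Ve = 293 * 9.81 = 2874.33 m/s
dV = 2874.33 * ln(300504/34733) = 6202 m/s

6202 m/s


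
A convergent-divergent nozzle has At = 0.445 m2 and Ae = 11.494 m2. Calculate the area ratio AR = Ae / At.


AR = 11.494 / 0.445 = 25.8

25.8


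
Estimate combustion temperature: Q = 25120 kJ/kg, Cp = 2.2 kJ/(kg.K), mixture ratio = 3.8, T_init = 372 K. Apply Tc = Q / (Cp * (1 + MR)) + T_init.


Tc = 25120 / (2.2 * (1 + 3.8)) + 372 = 2751 K

2751 K


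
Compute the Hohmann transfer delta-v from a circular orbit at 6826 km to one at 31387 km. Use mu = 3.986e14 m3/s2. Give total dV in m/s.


V1 = sqrt(mu/r1) = 7641.62 m/s
dV1 = V1*(sqrt(2*r2/(r1+r2)) - 1) = 2152.6 m/s
V2 = sqrt(mu/r2) = 3563.64 m/s
dV2 = V2*(1 - sqrt(2*r1/(r1+r2))) = 1433.61 m/s
Total dV = 3586 m/s

3586 m/s


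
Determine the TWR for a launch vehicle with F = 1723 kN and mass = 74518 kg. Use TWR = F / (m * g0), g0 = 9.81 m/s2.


TWR = 1723000 / (74518 * 9.81) = 2.36

2.36


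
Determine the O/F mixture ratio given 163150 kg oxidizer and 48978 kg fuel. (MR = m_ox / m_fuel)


MR = 163150 / 48978 = 3.33

3.33


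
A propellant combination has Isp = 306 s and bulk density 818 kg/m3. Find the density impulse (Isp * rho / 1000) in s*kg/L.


rho*Isp = 306 * 818 / 1000 = 250 s*kg/L

250 s*kg/L


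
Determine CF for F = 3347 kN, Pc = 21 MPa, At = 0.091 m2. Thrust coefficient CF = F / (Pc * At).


CF = 3347000 / (21e6 * 0.091) = 1.75

1.75


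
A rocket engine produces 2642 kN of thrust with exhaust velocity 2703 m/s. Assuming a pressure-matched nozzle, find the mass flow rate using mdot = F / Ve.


mdot = F / Ve = 2642000 / 2703 = 977.4 kg/s

977.4 kg/s


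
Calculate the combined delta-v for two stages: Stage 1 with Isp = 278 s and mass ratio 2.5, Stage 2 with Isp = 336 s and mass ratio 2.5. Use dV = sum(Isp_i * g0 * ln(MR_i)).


dV1 = 278 * 9.81 * ln(2.5) = 2498.9 m/s
dV2 = 336 * 9.81 * ln(2.5) = 3020.2 m/s
Total dV = 2498.9 + 3020.2 = 5519.1 m/s ~ 5519 m/s

5519 m/s


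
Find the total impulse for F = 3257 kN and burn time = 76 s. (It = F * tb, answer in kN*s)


It = 3257 * 76 = 247532 kN*s

247532 kN*s


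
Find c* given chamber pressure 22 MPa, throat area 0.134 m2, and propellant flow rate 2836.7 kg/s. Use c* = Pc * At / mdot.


c* = 22e6 * 0.134 / 2836.7 = 1039 m/s

1039 m/s
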